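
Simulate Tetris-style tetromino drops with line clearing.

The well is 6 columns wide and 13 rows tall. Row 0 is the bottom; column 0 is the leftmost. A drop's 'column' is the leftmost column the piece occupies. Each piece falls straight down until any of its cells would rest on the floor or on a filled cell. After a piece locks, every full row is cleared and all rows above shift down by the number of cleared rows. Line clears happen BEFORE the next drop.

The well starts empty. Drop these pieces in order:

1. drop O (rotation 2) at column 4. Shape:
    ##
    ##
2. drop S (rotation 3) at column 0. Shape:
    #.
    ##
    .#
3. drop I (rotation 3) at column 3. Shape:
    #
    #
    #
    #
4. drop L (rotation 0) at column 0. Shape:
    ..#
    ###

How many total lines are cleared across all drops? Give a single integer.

Drop 1: O rot2 at col 4 lands with bottom-row=0; cleared 0 line(s) (total 0); column heights now [0 0 0 0 2 2], max=2
Drop 2: S rot3 at col 0 lands with bottom-row=0; cleared 0 line(s) (total 0); column heights now [3 2 0 0 2 2], max=3
Drop 3: I rot3 at col 3 lands with bottom-row=0; cleared 0 line(s) (total 0); column heights now [3 2 0 4 2 2], max=4
Drop 4: L rot0 at col 0 lands with bottom-row=3; cleared 0 line(s) (total 0); column heights now [4 4 5 4 2 2], max=5

Answer: 0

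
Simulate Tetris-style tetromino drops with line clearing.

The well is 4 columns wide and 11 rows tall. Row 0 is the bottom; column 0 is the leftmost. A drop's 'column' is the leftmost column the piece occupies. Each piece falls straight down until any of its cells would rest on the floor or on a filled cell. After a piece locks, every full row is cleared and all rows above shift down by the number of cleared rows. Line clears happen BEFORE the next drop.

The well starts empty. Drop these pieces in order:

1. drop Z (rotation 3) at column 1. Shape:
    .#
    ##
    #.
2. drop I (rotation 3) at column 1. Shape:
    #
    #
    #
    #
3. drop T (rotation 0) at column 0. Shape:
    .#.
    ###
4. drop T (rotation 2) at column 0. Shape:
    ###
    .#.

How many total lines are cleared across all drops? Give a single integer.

Drop 1: Z rot3 at col 1 lands with bottom-row=0; cleared 0 line(s) (total 0); column heights now [0 2 3 0], max=3
Drop 2: I rot3 at col 1 lands with bottom-row=2; cleared 0 line(s) (total 0); column heights now [0 6 3 0], max=6
Drop 3: T rot0 at col 0 lands with bottom-row=6; cleared 0 line(s) (total 0); column heights now [7 8 7 0], max=8
Drop 4: T rot2 at col 0 lands with bottom-row=8; cleared 0 line(s) (total 0); column heights now [10 10 10 0], max=10

Answer: 0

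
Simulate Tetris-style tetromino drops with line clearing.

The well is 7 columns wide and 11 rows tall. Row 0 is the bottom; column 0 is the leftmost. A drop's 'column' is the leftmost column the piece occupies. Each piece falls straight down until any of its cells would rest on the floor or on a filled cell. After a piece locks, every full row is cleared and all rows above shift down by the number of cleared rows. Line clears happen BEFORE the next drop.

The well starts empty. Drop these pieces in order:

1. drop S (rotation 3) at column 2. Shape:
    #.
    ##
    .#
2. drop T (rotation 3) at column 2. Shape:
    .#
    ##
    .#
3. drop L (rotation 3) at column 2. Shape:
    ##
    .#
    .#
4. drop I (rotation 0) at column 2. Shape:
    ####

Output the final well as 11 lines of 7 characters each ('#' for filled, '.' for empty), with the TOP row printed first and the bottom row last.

Drop 1: S rot3 at col 2 lands with bottom-row=0; cleared 0 line(s) (total 0); column heights now [0 0 3 2 0 0 0], max=3
Drop 2: T rot3 at col 2 lands with bottom-row=2; cleared 0 line(s) (total 0); column heights now [0 0 4 5 0 0 0], max=5
Drop 3: L rot3 at col 2 lands with bottom-row=5; cleared 0 line(s) (total 0); column heights now [0 0 8 8 0 0 0], max=8
Drop 4: I rot0 at col 2 lands with bottom-row=8; cleared 0 line(s) (total 0); column heights now [0 0 9 9 9 9 0], max=9

Answer: .......
.......
..####.
..##...
...#...
...#...
...#...
..##...
..##...
..##...
...#...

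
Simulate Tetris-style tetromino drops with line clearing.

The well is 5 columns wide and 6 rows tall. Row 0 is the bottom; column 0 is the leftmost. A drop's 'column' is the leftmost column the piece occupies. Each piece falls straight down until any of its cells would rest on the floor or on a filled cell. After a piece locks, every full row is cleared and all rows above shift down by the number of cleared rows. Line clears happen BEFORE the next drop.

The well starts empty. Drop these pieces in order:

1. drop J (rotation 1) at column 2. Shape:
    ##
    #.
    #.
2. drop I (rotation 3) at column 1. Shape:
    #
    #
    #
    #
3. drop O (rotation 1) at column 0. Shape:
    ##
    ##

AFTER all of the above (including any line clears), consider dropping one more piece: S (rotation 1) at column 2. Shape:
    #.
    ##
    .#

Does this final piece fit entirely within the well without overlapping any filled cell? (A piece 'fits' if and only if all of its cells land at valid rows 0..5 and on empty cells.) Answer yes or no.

Answer: yes

Derivation:
Drop 1: J rot1 at col 2 lands with bottom-row=0; cleared 0 line(s) (total 0); column heights now [0 0 3 3 0], max=3
Drop 2: I rot3 at col 1 lands with bottom-row=0; cleared 0 line(s) (total 0); column heights now [0 4 3 3 0], max=4
Drop 3: O rot1 at col 0 lands with bottom-row=4; cleared 0 line(s) (total 0); column heights now [6 6 3 3 0], max=6
Test piece S rot1 at col 2 (width 2): heights before test = [6 6 3 3 0]; fits = True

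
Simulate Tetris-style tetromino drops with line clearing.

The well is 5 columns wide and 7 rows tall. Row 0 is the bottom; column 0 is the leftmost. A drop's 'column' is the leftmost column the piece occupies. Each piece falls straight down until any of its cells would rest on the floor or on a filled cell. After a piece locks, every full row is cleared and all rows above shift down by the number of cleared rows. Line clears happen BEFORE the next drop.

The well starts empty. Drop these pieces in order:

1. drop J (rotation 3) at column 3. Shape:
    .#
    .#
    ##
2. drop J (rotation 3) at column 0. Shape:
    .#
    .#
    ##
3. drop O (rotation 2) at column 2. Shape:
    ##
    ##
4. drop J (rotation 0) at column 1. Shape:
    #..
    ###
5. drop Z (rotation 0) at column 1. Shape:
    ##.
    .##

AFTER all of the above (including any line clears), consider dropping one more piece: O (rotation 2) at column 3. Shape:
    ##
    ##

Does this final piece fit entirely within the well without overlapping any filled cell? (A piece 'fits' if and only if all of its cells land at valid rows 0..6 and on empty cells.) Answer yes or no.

Answer: yes

Derivation:
Drop 1: J rot3 at col 3 lands with bottom-row=0; cleared 0 line(s) (total 0); column heights now [0 0 0 1 3], max=3
Drop 2: J rot3 at col 0 lands with bottom-row=0; cleared 0 line(s) (total 0); column heights now [1 3 0 1 3], max=3
Drop 3: O rot2 at col 2 lands with bottom-row=1; cleared 0 line(s) (total 0); column heights now [1 3 3 3 3], max=3
Drop 4: J rot0 at col 1 lands with bottom-row=3; cleared 0 line(s) (total 0); column heights now [1 5 4 4 3], max=5
Drop 5: Z rot0 at col 1 lands with bottom-row=4; cleared 0 line(s) (total 0); column heights now [1 6 6 5 3], max=6
Test piece O rot2 at col 3 (width 2): heights before test = [1 6 6 5 3]; fits = True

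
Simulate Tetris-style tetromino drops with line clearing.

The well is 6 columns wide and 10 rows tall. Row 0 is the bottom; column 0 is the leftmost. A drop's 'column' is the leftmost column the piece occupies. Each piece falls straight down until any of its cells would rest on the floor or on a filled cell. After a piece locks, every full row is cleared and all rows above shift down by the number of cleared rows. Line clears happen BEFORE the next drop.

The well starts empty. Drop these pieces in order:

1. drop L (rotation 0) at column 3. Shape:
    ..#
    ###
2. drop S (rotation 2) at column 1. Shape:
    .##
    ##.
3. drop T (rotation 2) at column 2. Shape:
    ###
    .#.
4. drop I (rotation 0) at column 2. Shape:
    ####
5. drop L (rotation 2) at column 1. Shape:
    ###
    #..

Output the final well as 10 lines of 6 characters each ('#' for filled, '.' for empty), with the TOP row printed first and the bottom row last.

Drop 1: L rot0 at col 3 lands with bottom-row=0; cleared 0 line(s) (total 0); column heights now [0 0 0 1 1 2], max=2
Drop 2: S rot2 at col 1 lands with bottom-row=0; cleared 0 line(s) (total 0); column heights now [0 1 2 2 1 2], max=2
Drop 3: T rot2 at col 2 lands with bottom-row=2; cleared 0 line(s) (total 0); column heights now [0 1 4 4 4 2], max=4
Drop 4: I rot0 at col 2 lands with bottom-row=4; cleared 0 line(s) (total 0); column heights now [0 1 5 5 5 5], max=5
Drop 5: L rot2 at col 1 lands with bottom-row=4; cleared 0 line(s) (total 0); column heights now [0 6 6 6 5 5], max=6

Answer: ......
......
......
......
.###..
.#####
..###.
...#..
..##.#
.#####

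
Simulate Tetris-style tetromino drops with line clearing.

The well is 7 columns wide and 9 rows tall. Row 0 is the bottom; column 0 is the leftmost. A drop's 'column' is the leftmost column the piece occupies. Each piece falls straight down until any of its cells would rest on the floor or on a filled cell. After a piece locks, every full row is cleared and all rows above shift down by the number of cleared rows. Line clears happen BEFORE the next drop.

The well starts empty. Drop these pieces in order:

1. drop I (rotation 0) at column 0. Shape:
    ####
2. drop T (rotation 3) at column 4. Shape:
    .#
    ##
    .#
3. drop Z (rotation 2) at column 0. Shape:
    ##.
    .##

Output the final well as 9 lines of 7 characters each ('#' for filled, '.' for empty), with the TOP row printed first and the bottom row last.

Drop 1: I rot0 at col 0 lands with bottom-row=0; cleared 0 line(s) (total 0); column heights now [1 1 1 1 0 0 0], max=1
Drop 2: T rot3 at col 4 lands with bottom-row=0; cleared 0 line(s) (total 0); column heights now [1 1 1 1 2 3 0], max=3
Drop 3: Z rot2 at col 0 lands with bottom-row=1; cleared 0 line(s) (total 0); column heights now [3 3 2 1 2 3 0], max=3

Answer: .......
.......
.......
.......
.......
.......
##...#.
.##.##.
####.#.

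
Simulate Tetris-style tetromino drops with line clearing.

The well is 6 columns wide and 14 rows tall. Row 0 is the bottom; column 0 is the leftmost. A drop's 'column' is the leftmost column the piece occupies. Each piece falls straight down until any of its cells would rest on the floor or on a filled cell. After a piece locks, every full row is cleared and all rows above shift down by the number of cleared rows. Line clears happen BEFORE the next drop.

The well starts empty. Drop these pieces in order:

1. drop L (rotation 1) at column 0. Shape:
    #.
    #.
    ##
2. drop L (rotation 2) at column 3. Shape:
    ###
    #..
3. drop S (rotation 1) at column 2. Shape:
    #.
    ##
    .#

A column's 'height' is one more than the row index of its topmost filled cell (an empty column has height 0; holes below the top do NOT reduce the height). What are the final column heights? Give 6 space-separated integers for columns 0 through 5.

Answer: 3 1 5 4 2 2

Derivation:
Drop 1: L rot1 at col 0 lands with bottom-row=0; cleared 0 line(s) (total 0); column heights now [3 1 0 0 0 0], max=3
Drop 2: L rot2 at col 3 lands with bottom-row=0; cleared 0 line(s) (total 0); column heights now [3 1 0 2 2 2], max=3
Drop 3: S rot1 at col 2 lands with bottom-row=2; cleared 0 line(s) (total 0); column heights now [3 1 5 4 2 2], max=5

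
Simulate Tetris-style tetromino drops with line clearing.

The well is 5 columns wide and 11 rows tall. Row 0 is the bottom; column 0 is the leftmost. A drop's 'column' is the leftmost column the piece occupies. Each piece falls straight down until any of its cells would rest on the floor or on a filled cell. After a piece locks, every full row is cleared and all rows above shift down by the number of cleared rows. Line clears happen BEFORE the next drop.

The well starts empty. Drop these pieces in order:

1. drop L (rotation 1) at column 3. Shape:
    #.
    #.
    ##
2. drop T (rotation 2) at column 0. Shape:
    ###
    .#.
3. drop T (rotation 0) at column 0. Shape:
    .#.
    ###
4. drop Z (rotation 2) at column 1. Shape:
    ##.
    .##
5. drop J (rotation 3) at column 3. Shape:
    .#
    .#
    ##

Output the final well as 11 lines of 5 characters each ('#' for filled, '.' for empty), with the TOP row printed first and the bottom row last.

Answer: .....
.....
.....
.....
....#
....#
.####
.###.
####.
####.
.#.##

Derivation:
Drop 1: L rot1 at col 3 lands with bottom-row=0; cleared 0 line(s) (total 0); column heights now [0 0 0 3 1], max=3
Drop 2: T rot2 at col 0 lands with bottom-row=0; cleared 0 line(s) (total 0); column heights now [2 2 2 3 1], max=3
Drop 3: T rot0 at col 0 lands with bottom-row=2; cleared 0 line(s) (total 0); column heights now [3 4 3 3 1], max=4
Drop 4: Z rot2 at col 1 lands with bottom-row=3; cleared 0 line(s) (total 0); column heights now [3 5 5 4 1], max=5
Drop 5: J rot3 at col 3 lands with bottom-row=4; cleared 0 line(s) (total 0); column heights now [3 5 5 5 7], max=7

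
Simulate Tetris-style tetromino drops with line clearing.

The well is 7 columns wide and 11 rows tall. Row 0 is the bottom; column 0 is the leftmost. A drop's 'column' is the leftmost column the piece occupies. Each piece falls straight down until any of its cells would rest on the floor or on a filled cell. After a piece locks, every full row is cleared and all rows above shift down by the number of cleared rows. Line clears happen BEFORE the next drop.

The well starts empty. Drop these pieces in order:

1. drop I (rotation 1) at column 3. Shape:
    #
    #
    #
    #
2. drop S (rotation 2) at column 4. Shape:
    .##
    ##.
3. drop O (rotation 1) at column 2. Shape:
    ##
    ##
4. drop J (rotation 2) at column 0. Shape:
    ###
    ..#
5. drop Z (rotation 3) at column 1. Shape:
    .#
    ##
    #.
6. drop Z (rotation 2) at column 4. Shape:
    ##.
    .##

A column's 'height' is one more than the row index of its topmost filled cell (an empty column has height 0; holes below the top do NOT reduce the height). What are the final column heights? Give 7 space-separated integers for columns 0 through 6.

Answer: 8 10 11 6 4 4 3

Derivation:
Drop 1: I rot1 at col 3 lands with bottom-row=0; cleared 0 line(s) (total 0); column heights now [0 0 0 4 0 0 0], max=4
Drop 2: S rot2 at col 4 lands with bottom-row=0; cleared 0 line(s) (total 0); column heights now [0 0 0 4 1 2 2], max=4
Drop 3: O rot1 at col 2 lands with bottom-row=4; cleared 0 line(s) (total 0); column heights now [0 0 6 6 1 2 2], max=6
Drop 4: J rot2 at col 0 lands with bottom-row=6; cleared 0 line(s) (total 0); column heights now [8 8 8 6 1 2 2], max=8
Drop 5: Z rot3 at col 1 lands with bottom-row=8; cleared 0 line(s) (total 0); column heights now [8 10 11 6 1 2 2], max=11
Drop 6: Z rot2 at col 4 lands with bottom-row=2; cleared 0 line(s) (total 0); column heights now [8 10 11 6 4 4 3], max=11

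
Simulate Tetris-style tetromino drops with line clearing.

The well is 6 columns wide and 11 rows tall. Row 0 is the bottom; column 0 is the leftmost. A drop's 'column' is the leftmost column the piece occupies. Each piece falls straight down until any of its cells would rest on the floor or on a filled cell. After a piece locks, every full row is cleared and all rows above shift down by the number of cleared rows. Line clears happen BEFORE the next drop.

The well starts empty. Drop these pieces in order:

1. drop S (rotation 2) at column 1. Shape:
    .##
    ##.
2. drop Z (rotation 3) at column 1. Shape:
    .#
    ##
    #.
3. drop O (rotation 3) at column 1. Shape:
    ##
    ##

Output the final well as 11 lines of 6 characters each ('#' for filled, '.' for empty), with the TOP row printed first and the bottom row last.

Drop 1: S rot2 at col 1 lands with bottom-row=0; cleared 0 line(s) (total 0); column heights now [0 1 2 2 0 0], max=2
Drop 2: Z rot3 at col 1 lands with bottom-row=1; cleared 0 line(s) (total 0); column heights now [0 3 4 2 0 0], max=4
Drop 3: O rot3 at col 1 lands with bottom-row=4; cleared 0 line(s) (total 0); column heights now [0 6 6 2 0 0], max=6

Answer: ......
......
......
......
......
.##...
.##...
..#...
.##...
.###..
.##...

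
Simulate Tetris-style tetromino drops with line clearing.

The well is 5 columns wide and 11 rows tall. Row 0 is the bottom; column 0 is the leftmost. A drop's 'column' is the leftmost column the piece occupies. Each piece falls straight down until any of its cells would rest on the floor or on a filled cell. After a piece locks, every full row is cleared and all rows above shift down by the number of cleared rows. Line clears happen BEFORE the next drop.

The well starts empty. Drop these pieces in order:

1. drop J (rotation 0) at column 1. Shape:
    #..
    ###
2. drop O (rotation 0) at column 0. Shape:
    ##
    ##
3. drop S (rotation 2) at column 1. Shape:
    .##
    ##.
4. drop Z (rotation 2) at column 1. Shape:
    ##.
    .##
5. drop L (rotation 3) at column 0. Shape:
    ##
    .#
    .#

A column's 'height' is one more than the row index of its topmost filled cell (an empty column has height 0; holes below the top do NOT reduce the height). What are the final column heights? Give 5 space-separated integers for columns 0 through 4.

Answer: 11 11 8 7 0

Derivation:
Drop 1: J rot0 at col 1 lands with bottom-row=0; cleared 0 line(s) (total 0); column heights now [0 2 1 1 0], max=2
Drop 2: O rot0 at col 0 lands with bottom-row=2; cleared 0 line(s) (total 0); column heights now [4 4 1 1 0], max=4
Drop 3: S rot2 at col 1 lands with bottom-row=4; cleared 0 line(s) (total 0); column heights now [4 5 6 6 0], max=6
Drop 4: Z rot2 at col 1 lands with bottom-row=6; cleared 0 line(s) (total 0); column heights now [4 8 8 7 0], max=8
Drop 5: L rot3 at col 0 lands with bottom-row=8; cleared 0 line(s) (total 0); column heights now [11 11 8 7 0], max=11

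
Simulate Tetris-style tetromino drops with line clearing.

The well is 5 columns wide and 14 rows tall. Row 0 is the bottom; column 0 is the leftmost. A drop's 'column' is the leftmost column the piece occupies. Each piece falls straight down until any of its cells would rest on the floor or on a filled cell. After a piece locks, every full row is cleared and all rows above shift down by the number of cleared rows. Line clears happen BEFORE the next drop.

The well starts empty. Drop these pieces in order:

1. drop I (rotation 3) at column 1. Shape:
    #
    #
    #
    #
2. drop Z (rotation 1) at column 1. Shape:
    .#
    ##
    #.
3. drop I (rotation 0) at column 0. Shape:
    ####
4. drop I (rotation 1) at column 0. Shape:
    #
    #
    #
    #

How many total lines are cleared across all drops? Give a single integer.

Drop 1: I rot3 at col 1 lands with bottom-row=0; cleared 0 line(s) (total 0); column heights now [0 4 0 0 0], max=4
Drop 2: Z rot1 at col 1 lands with bottom-row=4; cleared 0 line(s) (total 0); column heights now [0 6 7 0 0], max=7
Drop 3: I rot0 at col 0 lands with bottom-row=7; cleared 0 line(s) (total 0); column heights now [8 8 8 8 0], max=8
Drop 4: I rot1 at col 0 lands with bottom-row=8; cleared 0 line(s) (total 0); column heights now [12 8 8 8 0], max=12

Answer: 0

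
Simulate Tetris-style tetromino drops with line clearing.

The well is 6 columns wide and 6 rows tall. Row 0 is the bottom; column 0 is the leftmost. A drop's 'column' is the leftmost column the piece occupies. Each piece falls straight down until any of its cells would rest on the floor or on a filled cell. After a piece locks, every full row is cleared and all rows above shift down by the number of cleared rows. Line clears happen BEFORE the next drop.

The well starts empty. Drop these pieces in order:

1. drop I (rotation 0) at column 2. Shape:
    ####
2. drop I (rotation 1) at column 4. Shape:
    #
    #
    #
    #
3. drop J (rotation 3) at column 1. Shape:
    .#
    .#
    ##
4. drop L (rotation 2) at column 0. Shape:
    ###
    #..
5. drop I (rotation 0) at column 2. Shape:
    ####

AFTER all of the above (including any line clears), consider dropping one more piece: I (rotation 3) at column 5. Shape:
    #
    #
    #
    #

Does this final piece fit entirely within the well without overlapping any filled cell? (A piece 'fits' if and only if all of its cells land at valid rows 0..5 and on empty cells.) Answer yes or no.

Answer: no

Derivation:
Drop 1: I rot0 at col 2 lands with bottom-row=0; cleared 0 line(s) (total 0); column heights now [0 0 1 1 1 1], max=1
Drop 2: I rot1 at col 4 lands with bottom-row=1; cleared 0 line(s) (total 0); column heights now [0 0 1 1 5 1], max=5
Drop 3: J rot3 at col 1 lands with bottom-row=1; cleared 0 line(s) (total 0); column heights now [0 2 4 1 5 1], max=5
Drop 4: L rot2 at col 0 lands with bottom-row=3; cleared 0 line(s) (total 0); column heights now [5 5 5 1 5 1], max=5
Drop 5: I rot0 at col 2 lands with bottom-row=5; cleared 0 line(s) (total 0); column heights now [5 5 6 6 6 6], max=6
Test piece I rot3 at col 5 (width 1): heights before test = [5 5 6 6 6 6]; fits = False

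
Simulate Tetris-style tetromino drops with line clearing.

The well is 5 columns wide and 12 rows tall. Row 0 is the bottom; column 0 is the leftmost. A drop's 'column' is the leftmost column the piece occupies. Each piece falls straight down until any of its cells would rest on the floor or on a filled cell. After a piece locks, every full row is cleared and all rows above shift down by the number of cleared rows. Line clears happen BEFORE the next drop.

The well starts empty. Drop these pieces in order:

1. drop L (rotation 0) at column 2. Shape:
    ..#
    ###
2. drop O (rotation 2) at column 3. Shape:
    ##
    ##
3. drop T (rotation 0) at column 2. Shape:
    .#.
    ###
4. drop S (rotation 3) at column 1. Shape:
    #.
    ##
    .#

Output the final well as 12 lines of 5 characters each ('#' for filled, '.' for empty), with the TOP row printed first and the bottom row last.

Answer: .....
.....
.....
.....
.#...
.##..
..##.
..###
...##
...##
....#
..###

Derivation:
Drop 1: L rot0 at col 2 lands with bottom-row=0; cleared 0 line(s) (total 0); column heights now [0 0 1 1 2], max=2
Drop 2: O rot2 at col 3 lands with bottom-row=2; cleared 0 line(s) (total 0); column heights now [0 0 1 4 4], max=4
Drop 3: T rot0 at col 2 lands with bottom-row=4; cleared 0 line(s) (total 0); column heights now [0 0 5 6 5], max=6
Drop 4: S rot3 at col 1 lands with bottom-row=5; cleared 0 line(s) (total 0); column heights now [0 8 7 6 5], max=8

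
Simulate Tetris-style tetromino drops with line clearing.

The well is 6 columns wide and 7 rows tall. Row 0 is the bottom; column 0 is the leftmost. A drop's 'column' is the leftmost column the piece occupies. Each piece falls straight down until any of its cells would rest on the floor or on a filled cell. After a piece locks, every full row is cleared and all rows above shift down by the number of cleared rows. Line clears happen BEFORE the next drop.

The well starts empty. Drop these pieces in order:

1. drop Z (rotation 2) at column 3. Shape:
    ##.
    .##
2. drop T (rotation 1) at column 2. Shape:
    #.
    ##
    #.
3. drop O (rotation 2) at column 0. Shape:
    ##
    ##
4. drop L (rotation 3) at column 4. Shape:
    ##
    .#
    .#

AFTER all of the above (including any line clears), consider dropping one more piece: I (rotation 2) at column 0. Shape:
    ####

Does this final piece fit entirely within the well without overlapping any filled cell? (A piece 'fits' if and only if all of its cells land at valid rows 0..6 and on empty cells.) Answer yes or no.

Drop 1: Z rot2 at col 3 lands with bottom-row=0; cleared 0 line(s) (total 0); column heights now [0 0 0 2 2 1], max=2
Drop 2: T rot1 at col 2 lands with bottom-row=1; cleared 0 line(s) (total 0); column heights now [0 0 4 3 2 1], max=4
Drop 3: O rot2 at col 0 lands with bottom-row=0; cleared 0 line(s) (total 0); column heights now [2 2 4 3 2 1], max=4
Drop 4: L rot3 at col 4 lands with bottom-row=1; cleared 1 line(s) (total 1); column heights now [1 1 3 2 3 3], max=3
Test piece I rot2 at col 0 (width 4): heights before test = [1 1 3 2 3 3]; fits = True

Answer: yes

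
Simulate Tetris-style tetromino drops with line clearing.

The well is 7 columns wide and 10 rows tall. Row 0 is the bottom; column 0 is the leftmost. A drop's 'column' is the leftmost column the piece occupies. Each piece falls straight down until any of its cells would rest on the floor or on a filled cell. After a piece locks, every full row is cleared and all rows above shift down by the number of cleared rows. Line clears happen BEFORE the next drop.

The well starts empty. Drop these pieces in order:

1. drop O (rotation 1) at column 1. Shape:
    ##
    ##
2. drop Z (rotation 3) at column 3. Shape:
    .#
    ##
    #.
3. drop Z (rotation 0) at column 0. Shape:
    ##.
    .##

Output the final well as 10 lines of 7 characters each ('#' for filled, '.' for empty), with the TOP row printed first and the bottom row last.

Drop 1: O rot1 at col 1 lands with bottom-row=0; cleared 0 line(s) (total 0); column heights now [0 2 2 0 0 0 0], max=2
Drop 2: Z rot3 at col 3 lands with bottom-row=0; cleared 0 line(s) (total 0); column heights now [0 2 2 2 3 0 0], max=3
Drop 3: Z rot0 at col 0 lands with bottom-row=2; cleared 0 line(s) (total 0); column heights now [4 4 3 2 3 0 0], max=4

Answer: .......
.......
.......
.......
.......
.......
##.....
.##.#..
.####..
.###...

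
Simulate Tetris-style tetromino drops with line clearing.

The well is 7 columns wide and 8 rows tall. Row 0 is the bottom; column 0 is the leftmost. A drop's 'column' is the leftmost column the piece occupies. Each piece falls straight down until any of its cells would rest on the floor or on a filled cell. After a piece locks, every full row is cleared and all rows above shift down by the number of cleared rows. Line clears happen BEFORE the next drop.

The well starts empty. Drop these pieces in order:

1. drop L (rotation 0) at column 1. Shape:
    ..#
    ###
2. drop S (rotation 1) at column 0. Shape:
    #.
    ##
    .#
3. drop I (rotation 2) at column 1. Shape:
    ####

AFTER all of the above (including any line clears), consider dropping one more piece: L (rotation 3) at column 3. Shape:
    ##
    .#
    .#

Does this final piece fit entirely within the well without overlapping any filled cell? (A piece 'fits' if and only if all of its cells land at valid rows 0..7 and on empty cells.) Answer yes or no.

Answer: yes

Derivation:
Drop 1: L rot0 at col 1 lands with bottom-row=0; cleared 0 line(s) (total 0); column heights now [0 1 1 2 0 0 0], max=2
Drop 2: S rot1 at col 0 lands with bottom-row=1; cleared 0 line(s) (total 0); column heights now [4 3 1 2 0 0 0], max=4
Drop 3: I rot2 at col 1 lands with bottom-row=3; cleared 0 line(s) (total 0); column heights now [4 4 4 4 4 0 0], max=4
Test piece L rot3 at col 3 (width 2): heights before test = [4 4 4 4 4 0 0]; fits = True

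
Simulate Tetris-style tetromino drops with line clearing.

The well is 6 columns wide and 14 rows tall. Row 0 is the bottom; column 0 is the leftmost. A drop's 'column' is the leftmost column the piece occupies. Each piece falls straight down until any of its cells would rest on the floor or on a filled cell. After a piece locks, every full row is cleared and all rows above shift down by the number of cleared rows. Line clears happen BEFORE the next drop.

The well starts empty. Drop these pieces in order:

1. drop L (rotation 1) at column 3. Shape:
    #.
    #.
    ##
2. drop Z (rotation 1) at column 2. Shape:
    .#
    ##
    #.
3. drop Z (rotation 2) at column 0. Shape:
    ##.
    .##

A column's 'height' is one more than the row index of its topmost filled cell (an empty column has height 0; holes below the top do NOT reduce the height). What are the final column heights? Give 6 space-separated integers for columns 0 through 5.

Drop 1: L rot1 at col 3 lands with bottom-row=0; cleared 0 line(s) (total 0); column heights now [0 0 0 3 1 0], max=3
Drop 2: Z rot1 at col 2 lands with bottom-row=2; cleared 0 line(s) (total 0); column heights now [0 0 4 5 1 0], max=5
Drop 3: Z rot2 at col 0 lands with bottom-row=4; cleared 0 line(s) (total 0); column heights now [6 6 5 5 1 0], max=6

Answer: 6 6 5 5 1 0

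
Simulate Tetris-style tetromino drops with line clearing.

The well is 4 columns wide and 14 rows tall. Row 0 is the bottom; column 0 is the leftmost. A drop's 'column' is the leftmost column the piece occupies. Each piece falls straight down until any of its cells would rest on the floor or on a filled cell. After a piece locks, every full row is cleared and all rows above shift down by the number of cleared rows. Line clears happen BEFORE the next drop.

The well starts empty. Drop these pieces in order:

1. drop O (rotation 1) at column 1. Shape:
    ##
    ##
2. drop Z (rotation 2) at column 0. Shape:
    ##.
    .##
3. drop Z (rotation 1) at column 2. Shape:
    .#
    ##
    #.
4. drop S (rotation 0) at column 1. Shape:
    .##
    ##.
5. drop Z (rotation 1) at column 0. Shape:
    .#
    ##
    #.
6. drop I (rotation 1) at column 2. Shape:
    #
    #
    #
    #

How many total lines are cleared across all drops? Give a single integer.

Answer: 2

Derivation:
Drop 1: O rot1 at col 1 lands with bottom-row=0; cleared 0 line(s) (total 0); column heights now [0 2 2 0], max=2
Drop 2: Z rot2 at col 0 lands with bottom-row=2; cleared 0 line(s) (total 0); column heights now [4 4 3 0], max=4
Drop 3: Z rot1 at col 2 lands with bottom-row=3; cleared 0 line(s) (total 0); column heights now [4 4 5 6], max=6
Drop 4: S rot0 at col 1 lands with bottom-row=5; cleared 0 line(s) (total 0); column heights now [4 6 7 7], max=7
Drop 5: Z rot1 at col 0 lands with bottom-row=5; cleared 2 line(s) (total 2); column heights now [4 6 5 5], max=6
Drop 6: I rot1 at col 2 lands with bottom-row=5; cleared 0 line(s) (total 2); column heights now [4 6 9 5], max=9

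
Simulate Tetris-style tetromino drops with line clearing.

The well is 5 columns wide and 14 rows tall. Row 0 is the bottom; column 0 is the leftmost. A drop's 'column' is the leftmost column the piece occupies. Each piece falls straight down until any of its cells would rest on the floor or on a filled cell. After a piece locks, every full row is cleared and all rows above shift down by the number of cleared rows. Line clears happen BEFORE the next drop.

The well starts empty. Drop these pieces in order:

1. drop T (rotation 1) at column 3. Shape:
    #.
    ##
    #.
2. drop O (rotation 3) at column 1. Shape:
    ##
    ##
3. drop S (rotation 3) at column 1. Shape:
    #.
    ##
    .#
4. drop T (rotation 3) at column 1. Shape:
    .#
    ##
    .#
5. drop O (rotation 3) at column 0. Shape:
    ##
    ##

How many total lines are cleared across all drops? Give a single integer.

Answer: 0

Derivation:
Drop 1: T rot1 at col 3 lands with bottom-row=0; cleared 0 line(s) (total 0); column heights now [0 0 0 3 2], max=3
Drop 2: O rot3 at col 1 lands with bottom-row=0; cleared 0 line(s) (total 0); column heights now [0 2 2 3 2], max=3
Drop 3: S rot3 at col 1 lands with bottom-row=2; cleared 0 line(s) (total 0); column heights now [0 5 4 3 2], max=5
Drop 4: T rot3 at col 1 lands with bottom-row=4; cleared 0 line(s) (total 0); column heights now [0 6 7 3 2], max=7
Drop 5: O rot3 at col 0 lands with bottom-row=6; cleared 0 line(s) (total 0); column heights now [8 8 7 3 2], max=8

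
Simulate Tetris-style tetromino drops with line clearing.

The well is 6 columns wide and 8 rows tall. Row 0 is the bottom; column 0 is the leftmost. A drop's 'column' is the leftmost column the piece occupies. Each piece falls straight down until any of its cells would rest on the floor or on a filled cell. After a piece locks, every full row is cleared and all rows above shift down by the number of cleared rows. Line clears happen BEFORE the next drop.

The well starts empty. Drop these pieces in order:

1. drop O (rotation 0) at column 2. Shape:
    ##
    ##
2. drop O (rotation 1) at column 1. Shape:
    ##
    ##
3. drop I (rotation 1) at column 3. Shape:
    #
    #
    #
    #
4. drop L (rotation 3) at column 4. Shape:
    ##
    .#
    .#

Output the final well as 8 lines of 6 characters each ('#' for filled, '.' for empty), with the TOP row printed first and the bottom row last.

Answer: ......
......
...#..
...#..
.###..
.#####
..##.#
..##.#

Derivation:
Drop 1: O rot0 at col 2 lands with bottom-row=0; cleared 0 line(s) (total 0); column heights now [0 0 2 2 0 0], max=2
Drop 2: O rot1 at col 1 lands with bottom-row=2; cleared 0 line(s) (total 0); column heights now [0 4 4 2 0 0], max=4
Drop 3: I rot1 at col 3 lands with bottom-row=2; cleared 0 line(s) (total 0); column heights now [0 4 4 6 0 0], max=6
Drop 4: L rot3 at col 4 lands with bottom-row=0; cleared 0 line(s) (total 0); column heights now [0 4 4 6 3 3], max=6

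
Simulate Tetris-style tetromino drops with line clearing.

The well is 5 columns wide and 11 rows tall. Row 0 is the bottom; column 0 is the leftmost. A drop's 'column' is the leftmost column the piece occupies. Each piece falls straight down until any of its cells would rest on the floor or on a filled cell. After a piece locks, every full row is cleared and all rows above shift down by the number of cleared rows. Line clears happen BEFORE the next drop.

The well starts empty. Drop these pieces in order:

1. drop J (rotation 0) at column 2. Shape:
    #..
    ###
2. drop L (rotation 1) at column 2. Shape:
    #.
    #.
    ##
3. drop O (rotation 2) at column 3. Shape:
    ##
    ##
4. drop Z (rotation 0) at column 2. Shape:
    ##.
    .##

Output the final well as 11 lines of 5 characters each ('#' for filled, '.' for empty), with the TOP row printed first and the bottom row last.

Drop 1: J rot0 at col 2 lands with bottom-row=0; cleared 0 line(s) (total 0); column heights now [0 0 2 1 1], max=2
Drop 2: L rot1 at col 2 lands with bottom-row=2; cleared 0 line(s) (total 0); column heights now [0 0 5 3 1], max=5
Drop 3: O rot2 at col 3 lands with bottom-row=3; cleared 0 line(s) (total 0); column heights now [0 0 5 5 5], max=5
Drop 4: Z rot0 at col 2 lands with bottom-row=5; cleared 0 line(s) (total 0); column heights now [0 0 7 7 6], max=7

Answer: .....
.....
.....
.....
..##.
...##
..###
..###
..##.
..#..
..###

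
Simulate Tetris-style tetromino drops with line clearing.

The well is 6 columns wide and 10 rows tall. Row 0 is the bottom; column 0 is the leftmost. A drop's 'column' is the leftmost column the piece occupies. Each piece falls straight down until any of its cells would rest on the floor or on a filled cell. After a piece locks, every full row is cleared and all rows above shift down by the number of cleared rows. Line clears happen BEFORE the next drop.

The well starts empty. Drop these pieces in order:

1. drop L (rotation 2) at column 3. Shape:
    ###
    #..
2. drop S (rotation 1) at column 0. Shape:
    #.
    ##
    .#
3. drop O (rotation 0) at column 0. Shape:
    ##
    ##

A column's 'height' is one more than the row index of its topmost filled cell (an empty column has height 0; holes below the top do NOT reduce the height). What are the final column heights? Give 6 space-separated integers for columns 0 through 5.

Drop 1: L rot2 at col 3 lands with bottom-row=0; cleared 0 line(s) (total 0); column heights now [0 0 0 2 2 2], max=2
Drop 2: S rot1 at col 0 lands with bottom-row=0; cleared 0 line(s) (total 0); column heights now [3 2 0 2 2 2], max=3
Drop 3: O rot0 at col 0 lands with bottom-row=3; cleared 0 line(s) (total 0); column heights now [5 5 0 2 2 2], max=5

Answer: 5 5 0 2 2 2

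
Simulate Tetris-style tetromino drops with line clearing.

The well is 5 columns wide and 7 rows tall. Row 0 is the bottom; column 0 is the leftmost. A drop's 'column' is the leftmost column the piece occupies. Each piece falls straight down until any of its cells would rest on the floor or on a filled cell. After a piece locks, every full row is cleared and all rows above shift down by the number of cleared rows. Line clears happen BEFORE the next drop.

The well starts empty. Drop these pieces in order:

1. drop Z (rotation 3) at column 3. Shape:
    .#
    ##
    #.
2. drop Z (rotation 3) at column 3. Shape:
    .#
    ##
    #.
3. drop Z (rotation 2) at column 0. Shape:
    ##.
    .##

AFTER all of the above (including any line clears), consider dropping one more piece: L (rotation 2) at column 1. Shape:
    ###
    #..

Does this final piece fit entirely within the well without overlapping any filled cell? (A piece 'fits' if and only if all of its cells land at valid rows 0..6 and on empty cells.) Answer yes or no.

Drop 1: Z rot3 at col 3 lands with bottom-row=0; cleared 0 line(s) (total 0); column heights now [0 0 0 2 3], max=3
Drop 2: Z rot3 at col 3 lands with bottom-row=2; cleared 0 line(s) (total 0); column heights now [0 0 0 4 5], max=5
Drop 3: Z rot2 at col 0 lands with bottom-row=0; cleared 0 line(s) (total 0); column heights now [2 2 1 4 5], max=5
Test piece L rot2 at col 1 (width 3): heights before test = [2 2 1 4 5]; fits = True

Answer: yes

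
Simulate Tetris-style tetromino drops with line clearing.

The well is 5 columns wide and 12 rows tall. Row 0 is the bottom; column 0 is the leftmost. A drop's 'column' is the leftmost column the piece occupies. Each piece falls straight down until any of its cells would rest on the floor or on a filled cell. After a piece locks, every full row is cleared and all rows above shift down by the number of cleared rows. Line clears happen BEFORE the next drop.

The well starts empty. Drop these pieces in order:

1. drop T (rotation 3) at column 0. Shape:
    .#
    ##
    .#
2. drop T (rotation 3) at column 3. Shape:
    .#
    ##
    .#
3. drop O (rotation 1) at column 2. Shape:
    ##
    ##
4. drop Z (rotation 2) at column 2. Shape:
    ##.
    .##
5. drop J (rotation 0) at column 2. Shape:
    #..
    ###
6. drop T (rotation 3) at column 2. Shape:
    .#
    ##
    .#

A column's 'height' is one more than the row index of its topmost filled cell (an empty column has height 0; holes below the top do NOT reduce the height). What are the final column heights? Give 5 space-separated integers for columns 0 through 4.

Drop 1: T rot3 at col 0 lands with bottom-row=0; cleared 0 line(s) (total 0); column heights now [2 3 0 0 0], max=3
Drop 2: T rot3 at col 3 lands with bottom-row=0; cleared 0 line(s) (total 0); column heights now [2 3 0 2 3], max=3
Drop 3: O rot1 at col 2 lands with bottom-row=2; cleared 0 line(s) (total 0); column heights now [2 3 4 4 3], max=4
Drop 4: Z rot2 at col 2 lands with bottom-row=4; cleared 0 line(s) (total 0); column heights now [2 3 6 6 5], max=6
Drop 5: J rot0 at col 2 lands with bottom-row=6; cleared 0 line(s) (total 0); column heights now [2 3 8 7 7], max=8
Drop 6: T rot3 at col 2 lands with bottom-row=7; cleared 0 line(s) (total 0); column heights now [2 3 9 10 7], max=10

Answer: 2 3 9 10 7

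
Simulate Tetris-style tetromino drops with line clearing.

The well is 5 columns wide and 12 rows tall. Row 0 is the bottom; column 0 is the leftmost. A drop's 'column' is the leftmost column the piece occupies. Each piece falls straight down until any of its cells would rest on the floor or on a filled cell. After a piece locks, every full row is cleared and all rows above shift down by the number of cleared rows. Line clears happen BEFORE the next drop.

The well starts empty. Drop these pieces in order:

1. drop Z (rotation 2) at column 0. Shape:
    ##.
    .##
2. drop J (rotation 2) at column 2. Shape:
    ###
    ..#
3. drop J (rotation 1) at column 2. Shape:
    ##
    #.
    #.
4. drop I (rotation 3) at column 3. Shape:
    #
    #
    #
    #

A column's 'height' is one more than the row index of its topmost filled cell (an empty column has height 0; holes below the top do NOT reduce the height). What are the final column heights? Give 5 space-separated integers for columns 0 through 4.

Drop 1: Z rot2 at col 0 lands with bottom-row=0; cleared 0 line(s) (total 0); column heights now [2 2 1 0 0], max=2
Drop 2: J rot2 at col 2 lands with bottom-row=0; cleared 1 line(s) (total 1); column heights now [0 1 1 0 1], max=1
Drop 3: J rot1 at col 2 lands with bottom-row=1; cleared 0 line(s) (total 1); column heights now [0 1 4 4 1], max=4
Drop 4: I rot3 at col 3 lands with bottom-row=4; cleared 0 line(s) (total 1); column heights now [0 1 4 8 1], max=8

Answer: 0 1 4 8 1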